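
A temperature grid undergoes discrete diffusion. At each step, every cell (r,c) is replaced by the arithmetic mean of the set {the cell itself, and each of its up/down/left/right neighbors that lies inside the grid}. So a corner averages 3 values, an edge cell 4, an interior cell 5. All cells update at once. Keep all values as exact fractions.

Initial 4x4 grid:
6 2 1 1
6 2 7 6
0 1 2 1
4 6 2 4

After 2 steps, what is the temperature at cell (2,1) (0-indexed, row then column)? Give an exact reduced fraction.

Answer: 72/25

Derivation:
Step 1: cell (2,1) = 11/5
Step 2: cell (2,1) = 72/25
Full grid after step 2:
  131/36 413/120 353/120 55/18
  871/240 313/100 163/50 199/60
  707/240 72/25 303/100 179/60
  28/9 737/240 701/240 109/36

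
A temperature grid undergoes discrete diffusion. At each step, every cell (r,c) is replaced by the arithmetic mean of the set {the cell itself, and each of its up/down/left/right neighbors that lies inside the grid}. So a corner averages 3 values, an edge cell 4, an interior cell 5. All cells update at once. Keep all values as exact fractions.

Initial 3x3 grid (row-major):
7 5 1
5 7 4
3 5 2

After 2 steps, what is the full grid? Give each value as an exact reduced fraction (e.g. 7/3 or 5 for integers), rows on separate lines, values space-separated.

After step 1:
  17/3 5 10/3
  11/2 26/5 7/2
  13/3 17/4 11/3
After step 2:
  97/18 24/5 71/18
  207/40 469/100 157/40
  169/36 349/80 137/36

Answer: 97/18 24/5 71/18
207/40 469/100 157/40
169/36 349/80 137/36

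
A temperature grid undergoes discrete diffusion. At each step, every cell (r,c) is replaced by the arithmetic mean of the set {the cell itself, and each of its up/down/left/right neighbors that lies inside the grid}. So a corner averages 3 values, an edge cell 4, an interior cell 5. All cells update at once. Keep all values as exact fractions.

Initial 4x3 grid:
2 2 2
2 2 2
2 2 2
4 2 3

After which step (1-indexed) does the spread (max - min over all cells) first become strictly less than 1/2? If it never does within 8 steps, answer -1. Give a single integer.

Answer: 3

Derivation:
Step 1: max=11/4, min=2, spread=3/4
Step 2: max=95/36, min=2, spread=23/36
Step 3: max=1061/432, min=2, spread=197/432
  -> spread < 1/2 first at step 3
Step 4: max=62641/25920, min=583/288, spread=10171/25920
Step 5: max=3666347/1555200, min=3079/1500, spread=2370199/7776000
Step 6: max=217384633/93312000, min=2686369/1296000, spread=4793213/18662400
Step 7: max=12885347267/5598720000, min=81456743/38880000, spread=46223051/223948800
Step 8: max=766913748553/335923200000, min=820724027/388800000, spread=2312327569/13436928000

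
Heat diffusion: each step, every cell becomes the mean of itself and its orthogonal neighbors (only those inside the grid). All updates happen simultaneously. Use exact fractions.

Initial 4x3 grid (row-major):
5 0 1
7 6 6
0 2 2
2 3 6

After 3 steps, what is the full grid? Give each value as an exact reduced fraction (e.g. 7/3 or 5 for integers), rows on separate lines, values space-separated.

Answer: 2659/720 12469/3600 7187/2160
2837/800 1334/375 24683/7200
22783/7200 19379/6000 25333/7200
2963/1080 44461/14400 1789/540

Derivation:
After step 1:
  4 3 7/3
  9/2 21/5 15/4
  11/4 13/5 4
  5/3 13/4 11/3
After step 2:
  23/6 203/60 109/36
  309/80 361/100 857/240
  691/240 84/25 841/240
  23/9 671/240 131/36
After step 3:
  2659/720 12469/3600 7187/2160
  2837/800 1334/375 24683/7200
  22783/7200 19379/6000 25333/7200
  2963/1080 44461/14400 1789/540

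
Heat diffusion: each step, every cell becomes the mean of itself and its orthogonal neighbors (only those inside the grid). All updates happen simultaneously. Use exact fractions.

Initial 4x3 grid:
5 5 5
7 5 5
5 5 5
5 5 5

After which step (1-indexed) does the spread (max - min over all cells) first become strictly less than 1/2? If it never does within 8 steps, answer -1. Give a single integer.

Step 1: max=17/3, min=5, spread=2/3
Step 2: max=331/60, min=5, spread=31/60
Step 3: max=2911/540, min=5, spread=211/540
  -> spread < 1/2 first at step 3
Step 4: max=286897/54000, min=4547/900, spread=14077/54000
Step 5: max=2570407/486000, min=273683/54000, spread=5363/24300
Step 6: max=76640809/14580000, min=152869/30000, spread=93859/583200
Step 7: max=4584274481/874800000, min=248336467/48600000, spread=4568723/34992000
Step 8: max=274220435629/52488000000, min=7471618889/1458000000, spread=8387449/83980800

Answer: 3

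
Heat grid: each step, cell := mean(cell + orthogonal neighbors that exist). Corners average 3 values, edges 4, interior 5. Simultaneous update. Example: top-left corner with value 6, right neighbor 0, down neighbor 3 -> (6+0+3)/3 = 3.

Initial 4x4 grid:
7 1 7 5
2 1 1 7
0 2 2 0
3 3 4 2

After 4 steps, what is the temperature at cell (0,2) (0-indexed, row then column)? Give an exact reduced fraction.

Answer: 389317/108000

Derivation:
Step 1: cell (0,2) = 7/2
Step 2: cell (0,2) = 523/120
Step 3: cell (0,2) = 13039/3600
Step 4: cell (0,2) = 389317/108000
Full grid after step 4:
  188261/64800 332641/108000 389317/108000 121309/32400
  539357/216000 99823/36000 272389/90000 184991/54000
  163223/72000 34439/15000 158177/60000 49823/18000
  1949/900 54611/24000 56939/24000 3713/1440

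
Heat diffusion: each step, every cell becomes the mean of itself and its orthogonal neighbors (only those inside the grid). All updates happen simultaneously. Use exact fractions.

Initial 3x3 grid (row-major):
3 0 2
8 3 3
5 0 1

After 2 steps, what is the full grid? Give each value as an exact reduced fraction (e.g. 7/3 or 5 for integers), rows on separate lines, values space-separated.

After step 1:
  11/3 2 5/3
  19/4 14/5 9/4
  13/3 9/4 4/3
After step 2:
  125/36 38/15 71/36
  311/80 281/100 161/80
  34/9 643/240 35/18

Answer: 125/36 38/15 71/36
311/80 281/100 161/80
34/9 643/240 35/18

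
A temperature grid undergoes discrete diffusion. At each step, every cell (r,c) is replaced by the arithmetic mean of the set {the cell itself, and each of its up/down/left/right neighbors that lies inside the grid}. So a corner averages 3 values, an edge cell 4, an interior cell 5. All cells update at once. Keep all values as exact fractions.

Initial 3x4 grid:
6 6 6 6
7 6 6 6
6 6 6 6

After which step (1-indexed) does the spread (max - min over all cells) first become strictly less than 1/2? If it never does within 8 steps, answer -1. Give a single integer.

Answer: 1

Derivation:
Step 1: max=19/3, min=6, spread=1/3
  -> spread < 1/2 first at step 1
Step 2: max=1507/240, min=6, spread=67/240
Step 3: max=13397/2160, min=6, spread=437/2160
Step 4: max=5341531/864000, min=6009/1000, spread=29951/172800
Step 5: max=47871821/7776000, min=20329/3375, spread=206761/1555200
Step 6: max=19118595571/3110400000, min=32565671/5400000, spread=14430763/124416000
Step 7: max=1144851741689/186624000000, min=2609652727/432000000, spread=139854109/1492992000
Step 8: max=68607111890251/11197440000000, min=235131228977/38880000000, spread=7114543559/89579520000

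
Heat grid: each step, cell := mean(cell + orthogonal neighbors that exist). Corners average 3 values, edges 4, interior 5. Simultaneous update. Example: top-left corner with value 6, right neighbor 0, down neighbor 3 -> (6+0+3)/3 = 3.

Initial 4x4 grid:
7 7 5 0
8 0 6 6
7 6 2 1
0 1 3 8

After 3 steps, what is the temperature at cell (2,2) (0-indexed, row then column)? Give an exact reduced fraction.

Step 1: cell (2,2) = 18/5
Step 2: cell (2,2) = 367/100
Step 3: cell (2,2) = 3789/1000
Full grid after step 3:
  3101/540 36119/7200 31663/7200 8443/2160
  36749/7200 7199/1500 24277/6000 13889/3600
  31477/7200 23173/6000 3789/1000 4531/1200
  7627/2160 6223/1800 2093/600 1331/360

Answer: 3789/1000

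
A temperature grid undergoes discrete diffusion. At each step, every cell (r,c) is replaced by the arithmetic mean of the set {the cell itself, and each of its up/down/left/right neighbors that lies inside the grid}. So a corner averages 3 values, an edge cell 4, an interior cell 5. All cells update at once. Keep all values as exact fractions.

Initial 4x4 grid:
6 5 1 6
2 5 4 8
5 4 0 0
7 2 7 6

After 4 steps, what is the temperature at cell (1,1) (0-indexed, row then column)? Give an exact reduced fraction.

Answer: 727889/180000

Derivation:
Step 1: cell (1,1) = 4
Step 2: cell (1,1) = 391/100
Step 3: cell (1,1) = 24179/6000
Step 4: cell (1,1) = 727889/180000
Full grid after step 4:
  273083/64800 898391/216000 297269/72000 30079/7200
  454093/108000 727889/180000 239767/60000 144697/36000
  453569/108000 145967/36000 695039/180000 421183/108000
  278137/64800 883513/216000 852161/216000 250133/64800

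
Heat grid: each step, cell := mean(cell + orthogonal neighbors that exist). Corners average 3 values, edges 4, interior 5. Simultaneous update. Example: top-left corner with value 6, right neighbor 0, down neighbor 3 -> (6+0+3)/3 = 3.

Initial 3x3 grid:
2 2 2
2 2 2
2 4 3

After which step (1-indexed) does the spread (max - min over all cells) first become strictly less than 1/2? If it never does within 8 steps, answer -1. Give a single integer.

Step 1: max=3, min=2, spread=1
Step 2: max=649/240, min=2, spread=169/240
Step 3: max=467/180, min=2539/1200, spread=1723/3600
  -> spread < 1/2 first at step 3
Step 4: max=8983/3600, min=11687/5400, spread=143/432
Step 5: max=1590103/648000, min=26657/12000, spread=1205/5184
Step 6: max=93847741/38880000, min=43751683/19440000, spread=10151/62208
Step 7: max=619858903/259200000, min=2655744751/1166400000, spread=85517/746496
Step 8: max=332180072069/139968000000, min=53487222949/23328000000, spread=720431/8957952

Answer: 3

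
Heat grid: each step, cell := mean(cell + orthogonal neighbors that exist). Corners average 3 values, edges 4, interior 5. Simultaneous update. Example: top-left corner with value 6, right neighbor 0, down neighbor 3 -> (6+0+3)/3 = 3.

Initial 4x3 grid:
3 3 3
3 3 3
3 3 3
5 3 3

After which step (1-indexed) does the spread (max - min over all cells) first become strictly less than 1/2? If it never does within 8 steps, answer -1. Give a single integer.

Answer: 3

Derivation:
Step 1: max=11/3, min=3, spread=2/3
Step 2: max=32/9, min=3, spread=5/9
Step 3: max=365/108, min=3, spread=41/108
  -> spread < 1/2 first at step 3
Step 4: max=43097/12960, min=3, spread=4217/12960
Step 5: max=2541949/777600, min=10879/3600, spread=38417/155520
Step 6: max=151168211/46656000, min=218597/72000, spread=1903471/9331200
Step 7: max=8999069089/2799360000, min=6595759/2160000, spread=18038617/111974400
Step 8: max=537152982851/167961600000, min=596126759/194400000, spread=883978523/6718464000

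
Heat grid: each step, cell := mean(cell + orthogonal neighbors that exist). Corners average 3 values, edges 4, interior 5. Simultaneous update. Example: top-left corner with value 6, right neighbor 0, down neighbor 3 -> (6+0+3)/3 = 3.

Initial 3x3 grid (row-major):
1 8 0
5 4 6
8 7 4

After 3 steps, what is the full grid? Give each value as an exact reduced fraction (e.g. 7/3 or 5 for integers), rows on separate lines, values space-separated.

After step 1:
  14/3 13/4 14/3
  9/2 6 7/2
  20/3 23/4 17/3
After step 2:
  149/36 223/48 137/36
  131/24 23/5 119/24
  203/36 289/48 179/36
After step 3:
  2051/432 12377/2880 1931/432
  7141/1440 1541/300 6601/1440
  2465/432 15287/2880 2297/432

Answer: 2051/432 12377/2880 1931/432
7141/1440 1541/300 6601/1440
2465/432 15287/2880 2297/432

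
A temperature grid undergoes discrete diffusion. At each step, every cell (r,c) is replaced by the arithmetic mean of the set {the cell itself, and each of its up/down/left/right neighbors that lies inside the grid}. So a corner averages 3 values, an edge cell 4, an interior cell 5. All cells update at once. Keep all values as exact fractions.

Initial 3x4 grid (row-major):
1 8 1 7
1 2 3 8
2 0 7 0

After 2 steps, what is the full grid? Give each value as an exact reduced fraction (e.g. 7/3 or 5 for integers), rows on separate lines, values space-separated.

Answer: 47/18 833/240 1037/240 175/36
259/120 57/20 15/4 571/120
7/4 181/80 289/80 4

Derivation:
After step 1:
  10/3 3 19/4 16/3
  3/2 14/5 21/5 9/2
  1 11/4 5/2 5
After step 2:
  47/18 833/240 1037/240 175/36
  259/120 57/20 15/4 571/120
  7/4 181/80 289/80 4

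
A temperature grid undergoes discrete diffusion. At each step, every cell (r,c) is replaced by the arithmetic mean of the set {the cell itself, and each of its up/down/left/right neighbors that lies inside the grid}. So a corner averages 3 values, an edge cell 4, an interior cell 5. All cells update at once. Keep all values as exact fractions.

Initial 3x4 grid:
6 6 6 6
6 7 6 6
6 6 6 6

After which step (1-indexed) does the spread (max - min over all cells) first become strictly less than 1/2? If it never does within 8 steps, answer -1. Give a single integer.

Step 1: max=25/4, min=6, spread=1/4
  -> spread < 1/2 first at step 1
Step 2: max=623/100, min=6, spread=23/100
Step 3: max=29611/4800, min=2413/400, spread=131/960
Step 4: max=265751/43200, min=43591/7200, spread=841/8640
Step 5: max=106222051/17280000, min=8733373/1440000, spread=56863/691200
Step 6: max=954654341/155520000, min=78749543/12960000, spread=386393/6220800
Step 7: max=381641723131/62208000000, min=31524358813/5184000000, spread=26795339/497664000
Step 8: max=22878695714129/3732480000000, min=1893326149667/311040000000, spread=254051069/5971968000

Answer: 1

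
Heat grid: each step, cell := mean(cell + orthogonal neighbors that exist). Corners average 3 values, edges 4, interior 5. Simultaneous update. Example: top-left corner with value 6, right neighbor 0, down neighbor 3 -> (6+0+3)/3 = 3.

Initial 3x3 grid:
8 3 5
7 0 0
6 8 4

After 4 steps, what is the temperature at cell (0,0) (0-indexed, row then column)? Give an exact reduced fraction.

Answer: 200069/43200

Derivation:
Step 1: cell (0,0) = 6
Step 2: cell (0,0) = 61/12
Step 3: cell (0,0) = 1169/240
Step 4: cell (0,0) = 200069/43200
Full grid after step 4:
  200069/43200 223309/54000 466607/129600
  1398773/288000 190441/45000 3216319/864000
  212419/43200 642199/144000 168419/43200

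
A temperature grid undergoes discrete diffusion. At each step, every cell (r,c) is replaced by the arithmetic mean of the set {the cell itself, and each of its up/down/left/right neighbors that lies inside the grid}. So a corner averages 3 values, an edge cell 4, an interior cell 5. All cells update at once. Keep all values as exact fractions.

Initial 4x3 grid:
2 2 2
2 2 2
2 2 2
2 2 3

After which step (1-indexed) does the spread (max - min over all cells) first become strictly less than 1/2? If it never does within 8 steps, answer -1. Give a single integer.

Step 1: max=7/3, min=2, spread=1/3
  -> spread < 1/2 first at step 1
Step 2: max=41/18, min=2, spread=5/18
Step 3: max=473/216, min=2, spread=41/216
Step 4: max=56057/25920, min=2, spread=4217/25920
Step 5: max=3319549/1555200, min=14479/7200, spread=38417/311040
Step 6: max=197824211/93312000, min=290597/144000, spread=1903471/18662400
Step 7: max=11798429089/5598720000, min=8755759/4320000, spread=18038617/223948800
Step 8: max=705114582851/335923200000, min=790526759/388800000, spread=883978523/13436928000

Answer: 1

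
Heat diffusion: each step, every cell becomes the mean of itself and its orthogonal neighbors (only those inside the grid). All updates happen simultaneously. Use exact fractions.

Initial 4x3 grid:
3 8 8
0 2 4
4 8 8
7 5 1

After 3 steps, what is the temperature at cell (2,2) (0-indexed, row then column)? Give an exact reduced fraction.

Step 1: cell (2,2) = 21/4
Step 2: cell (2,2) = 1249/240
Step 3: cell (2,2) = 37303/7200
Full grid after step 3:
  8989/2160 68701/14400 1463/270
  7417/1800 1784/375 37843/7200
  16489/3600 2437/500 37303/7200
  10589/2160 24407/4800 694/135

Answer: 37303/7200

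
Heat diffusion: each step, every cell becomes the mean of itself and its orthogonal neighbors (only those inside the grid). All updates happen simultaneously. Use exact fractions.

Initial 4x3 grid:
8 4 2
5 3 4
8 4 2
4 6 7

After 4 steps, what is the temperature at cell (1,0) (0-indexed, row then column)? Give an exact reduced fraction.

Step 1: cell (1,0) = 6
Step 2: cell (1,0) = 251/48
Step 3: cell (1,0) = 36571/7200
Step 4: cell (1,0) = 1062007/216000
Full grid after step 4:
  620957/129600 419947/96000 518407/129600
  1062007/216000 179883/40000 442441/108000
  368089/72000 570349/120000 159107/36000
  75173/14400 1435721/288000 202969/43200

Answer: 1062007/216000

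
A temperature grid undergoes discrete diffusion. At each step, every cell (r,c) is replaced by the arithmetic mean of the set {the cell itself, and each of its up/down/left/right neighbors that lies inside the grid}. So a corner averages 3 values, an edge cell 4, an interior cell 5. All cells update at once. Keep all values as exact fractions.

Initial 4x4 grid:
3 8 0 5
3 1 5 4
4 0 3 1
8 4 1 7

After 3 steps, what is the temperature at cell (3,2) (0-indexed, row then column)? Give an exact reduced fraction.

Answer: 157/48

Derivation:
Step 1: cell (3,2) = 15/4
Step 2: cell (3,2) = 3
Step 3: cell (3,2) = 157/48
Full grid after step 3:
  1981/540 6061/1800 85/24 103/30
  1519/450 1243/375 1553/500 67/20
  3211/900 9559/3000 3047/1000 16/5
  4087/1080 12379/3600 157/48 77/24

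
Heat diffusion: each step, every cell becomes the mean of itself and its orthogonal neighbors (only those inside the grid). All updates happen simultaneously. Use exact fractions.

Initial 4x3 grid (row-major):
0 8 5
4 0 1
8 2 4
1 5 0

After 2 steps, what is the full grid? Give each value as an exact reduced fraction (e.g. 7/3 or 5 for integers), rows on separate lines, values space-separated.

After step 1:
  4 13/4 14/3
  3 3 5/2
  15/4 19/5 7/4
  14/3 2 3
After step 2:
  41/12 179/48 125/36
  55/16 311/100 143/48
  913/240 143/50 221/80
  125/36 101/30 9/4

Answer: 41/12 179/48 125/36
55/16 311/100 143/48
913/240 143/50 221/80
125/36 101/30 9/4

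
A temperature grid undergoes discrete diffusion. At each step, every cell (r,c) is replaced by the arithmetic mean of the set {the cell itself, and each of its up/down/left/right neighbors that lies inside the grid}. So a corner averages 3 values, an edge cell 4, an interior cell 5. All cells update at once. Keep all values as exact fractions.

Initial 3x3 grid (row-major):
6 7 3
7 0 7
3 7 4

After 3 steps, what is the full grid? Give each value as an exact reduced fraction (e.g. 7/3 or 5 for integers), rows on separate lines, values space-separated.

Answer: 1427/270 16993/3600 5423/1080
16993/3600 2547/500 32461/7200
5423/1080 32461/7200 883/180

Derivation:
After step 1:
  20/3 4 17/3
  4 28/5 7/2
  17/3 7/2 6
After step 2:
  44/9 329/60 79/18
  329/60 103/25 623/120
  79/18 623/120 13/3
After step 3:
  1427/270 16993/3600 5423/1080
  16993/3600 2547/500 32461/7200
  5423/1080 32461/7200 883/180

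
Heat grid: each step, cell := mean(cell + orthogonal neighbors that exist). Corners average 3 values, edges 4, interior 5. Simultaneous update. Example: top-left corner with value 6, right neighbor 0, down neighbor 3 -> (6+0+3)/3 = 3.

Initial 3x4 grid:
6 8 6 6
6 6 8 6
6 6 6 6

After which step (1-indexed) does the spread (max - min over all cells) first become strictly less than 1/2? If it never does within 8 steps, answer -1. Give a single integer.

Answer: 3

Derivation:
Step 1: max=7, min=6, spread=1
Step 2: max=809/120, min=6, spread=89/120
Step 3: max=7907/1200, min=2489/400, spread=11/30
  -> spread < 1/2 first at step 3
Step 4: max=703547/108000, min=67417/10800, spread=29377/108000
Step 5: max=874171/135000, min=1704517/270000, spread=1753/10800
Step 6: max=18547807/2880000, min=122978041/19440000, spread=71029/622080
Step 7: max=12502716229/1944000000, min=7407423619/1166400000, spread=7359853/91125000
Step 8: max=66562144567/10368000000, min=148337335807/23328000000, spread=45679663/746496000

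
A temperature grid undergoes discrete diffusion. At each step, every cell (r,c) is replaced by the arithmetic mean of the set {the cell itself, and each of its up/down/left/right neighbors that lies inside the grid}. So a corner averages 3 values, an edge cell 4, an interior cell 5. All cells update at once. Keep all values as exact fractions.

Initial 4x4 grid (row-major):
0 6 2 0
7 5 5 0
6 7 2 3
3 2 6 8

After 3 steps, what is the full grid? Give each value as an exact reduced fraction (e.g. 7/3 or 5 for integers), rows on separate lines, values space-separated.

Answer: 1927/432 6713/1800 5581/1800 4783/2160
32297/7200 26789/6000 19801/6000 21169/7200
6989/1440 5279/1200 25663/6000 25993/7200
9709/2160 3379/720 15719/3600 9481/2160

Derivation:
After step 1:
  13/3 13/4 13/4 2/3
  9/2 6 14/5 2
  23/4 22/5 23/5 13/4
  11/3 9/2 9/2 17/3
After step 2:
  145/36 101/24 299/120 71/36
  247/48 419/100 373/100 523/240
  1099/240 101/20 391/100 931/240
  167/36 64/15 289/60 161/36
After step 3:
  1927/432 6713/1800 5581/1800 4783/2160
  32297/7200 26789/6000 19801/6000 21169/7200
  6989/1440 5279/1200 25663/6000 25993/7200
  9709/2160 3379/720 15719/3600 9481/2160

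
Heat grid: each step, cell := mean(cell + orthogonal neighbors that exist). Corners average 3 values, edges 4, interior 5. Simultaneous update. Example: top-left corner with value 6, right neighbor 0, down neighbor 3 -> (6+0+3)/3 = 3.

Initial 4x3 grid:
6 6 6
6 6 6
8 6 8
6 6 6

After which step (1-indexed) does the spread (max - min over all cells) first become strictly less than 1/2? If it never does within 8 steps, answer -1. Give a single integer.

Step 1: max=34/5, min=6, spread=4/5
Step 2: max=397/60, min=6, spread=37/60
Step 3: max=3517/540, min=221/36, spread=101/270
  -> spread < 1/2 first at step 3
Step 4: max=87551/13500, min=13891/2250, spread=841/2700
Step 5: max=196129/30375, min=504299/81000, spread=11227/48600
Step 6: max=313134341/48600000, min=25289543/4050000, spread=386393/1944000
Step 7: max=2809299481/437400000, min=1523441437/243000000, spread=41940559/273375000
Step 8: max=1122136076621/174960000000, min=91564281083/14580000000, spread=186917629/1399680000

Answer: 3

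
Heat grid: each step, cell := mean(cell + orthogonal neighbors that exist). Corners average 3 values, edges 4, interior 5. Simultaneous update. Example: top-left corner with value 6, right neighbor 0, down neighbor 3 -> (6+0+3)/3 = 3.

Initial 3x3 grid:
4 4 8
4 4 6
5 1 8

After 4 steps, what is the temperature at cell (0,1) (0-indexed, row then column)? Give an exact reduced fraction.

Answer: 172033/36000

Derivation:
Step 1: cell (0,1) = 5
Step 2: cell (0,1) = 47/10
Step 3: cell (0,1) = 247/50
Step 4: cell (0,1) = 172033/36000
Full grid after step 4:
  194917/43200 172033/36000 111971/21600
  3709667/864000 1705729/360000 80473/16000
  555901/129600 1954771/432000 2227/450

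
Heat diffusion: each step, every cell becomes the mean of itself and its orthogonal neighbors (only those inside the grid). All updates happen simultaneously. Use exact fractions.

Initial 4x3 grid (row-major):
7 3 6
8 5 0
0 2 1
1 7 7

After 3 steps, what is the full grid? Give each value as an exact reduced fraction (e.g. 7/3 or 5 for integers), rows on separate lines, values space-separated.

Answer: 853/180 21119/4800 899/240
10247/2400 3803/1000 353/100
25441/7200 10589/3000 4061/1200
371/108 50717/14400 529/144

Derivation:
After step 1:
  6 21/4 3
  5 18/5 3
  11/4 3 5/2
  8/3 17/4 5
After step 2:
  65/12 357/80 15/4
  347/80 397/100 121/40
  161/48 161/50 27/8
  29/9 179/48 47/12
After step 3:
  853/180 21119/4800 899/240
  10247/2400 3803/1000 353/100
  25441/7200 10589/3000 4061/1200
  371/108 50717/14400 529/144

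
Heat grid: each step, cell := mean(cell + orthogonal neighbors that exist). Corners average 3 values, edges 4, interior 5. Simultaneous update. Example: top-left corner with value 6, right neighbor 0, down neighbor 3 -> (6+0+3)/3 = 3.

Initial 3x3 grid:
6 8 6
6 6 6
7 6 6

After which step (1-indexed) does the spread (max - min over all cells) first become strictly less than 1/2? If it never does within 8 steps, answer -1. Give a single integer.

Answer: 2

Derivation:
Step 1: max=20/3, min=6, spread=2/3
Step 2: max=787/120, min=73/12, spread=19/40
  -> spread < 1/2 first at step 2
Step 3: max=13999/2160, min=4463/720, spread=61/216
Step 4: max=832313/129600, min=268921/43200, spread=511/2592
Step 5: max=49804111/7776000, min=16242287/2592000, spread=4309/31104
Step 6: max=2976711017/466560000, min=977114089/155520000, spread=36295/373248
Step 7: max=178264858399/27993600000, min=58784592383/9331200000, spread=305773/4478976
Step 8: max=10677205692953/1679616000000, min=3532235741401/559872000000, spread=2575951/53747712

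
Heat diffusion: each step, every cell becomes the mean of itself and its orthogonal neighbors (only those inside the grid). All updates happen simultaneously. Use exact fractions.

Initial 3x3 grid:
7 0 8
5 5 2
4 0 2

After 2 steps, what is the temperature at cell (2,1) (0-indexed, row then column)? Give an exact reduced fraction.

Step 1: cell (2,1) = 11/4
Step 2: cell (2,1) = 569/240
Full grid after step 2:
  19/4 221/60 151/36
  293/80 393/100 679/240
  11/3 569/240 25/9

Answer: 569/240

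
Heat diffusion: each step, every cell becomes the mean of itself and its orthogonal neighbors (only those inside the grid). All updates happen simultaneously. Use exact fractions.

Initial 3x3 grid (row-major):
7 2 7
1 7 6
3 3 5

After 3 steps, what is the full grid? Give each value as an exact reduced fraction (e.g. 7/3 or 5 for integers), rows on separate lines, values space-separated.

Answer: 8993/2160 70651/14400 226/45
30163/7200 6503/1500 74501/14400
1997/540 10621/2400 10003/2160

Derivation:
After step 1:
  10/3 23/4 5
  9/2 19/5 25/4
  7/3 9/2 14/3
After step 2:
  163/36 1073/240 17/3
  419/120 124/25 1183/240
  34/9 153/40 185/36
After step 3:
  8993/2160 70651/14400 226/45
  30163/7200 6503/1500 74501/14400
  1997/540 10621/2400 10003/2160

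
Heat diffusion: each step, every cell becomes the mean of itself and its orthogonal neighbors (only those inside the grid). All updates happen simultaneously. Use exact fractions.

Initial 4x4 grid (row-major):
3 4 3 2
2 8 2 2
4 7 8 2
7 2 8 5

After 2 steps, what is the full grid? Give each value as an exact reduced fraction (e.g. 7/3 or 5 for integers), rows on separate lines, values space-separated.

Answer: 47/12 297/80 851/240 85/36
337/80 19/4 387/100 791/240
1163/240 134/25 129/25 333/80
46/9 1313/240 443/80 5

Derivation:
After step 1:
  3 9/2 11/4 7/3
  17/4 23/5 23/5 2
  5 29/5 27/5 17/4
  13/3 6 23/4 5
After step 2:
  47/12 297/80 851/240 85/36
  337/80 19/4 387/100 791/240
  1163/240 134/25 129/25 333/80
  46/9 1313/240 443/80 5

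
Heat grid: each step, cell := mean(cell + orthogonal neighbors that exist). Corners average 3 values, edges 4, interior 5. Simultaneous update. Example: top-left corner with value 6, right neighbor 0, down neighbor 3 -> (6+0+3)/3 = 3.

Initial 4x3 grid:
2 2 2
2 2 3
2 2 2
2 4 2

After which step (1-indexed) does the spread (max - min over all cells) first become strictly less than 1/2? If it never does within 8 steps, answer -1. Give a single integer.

Step 1: max=8/3, min=2, spread=2/3
Step 2: max=307/120, min=2, spread=67/120
Step 3: max=334/135, min=371/180, spread=223/540
  -> spread < 1/2 first at step 3
Step 4: max=156481/64800, min=11353/5400, spread=4049/12960
Step 5: max=9298409/3888000, min=230129/108000, spread=202753/777600
Step 6: max=551413351/233280000, min=20968999/9720000, spread=385259/1866240
Step 7: max=32831759909/13996800000, min=1268985091/583200000, spread=95044709/559872000
Step 8: max=1956192336031/839808000000, min=8523315341/3888000000, spread=921249779/6718464000

Answer: 3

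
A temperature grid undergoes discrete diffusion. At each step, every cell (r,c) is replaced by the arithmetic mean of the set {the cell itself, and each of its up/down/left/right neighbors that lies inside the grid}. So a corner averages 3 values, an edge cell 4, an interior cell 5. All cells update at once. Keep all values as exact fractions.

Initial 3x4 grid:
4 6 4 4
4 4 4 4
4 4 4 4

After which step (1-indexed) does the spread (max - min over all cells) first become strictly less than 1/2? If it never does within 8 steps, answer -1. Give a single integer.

Answer: 3

Derivation:
Step 1: max=14/3, min=4, spread=2/3
Step 2: max=271/60, min=4, spread=31/60
Step 3: max=2371/540, min=4, spread=211/540
  -> spread < 1/2 first at step 3
Step 4: max=232897/54000, min=3647/900, spread=14077/54000
Step 5: max=2084407/486000, min=219683/54000, spread=5363/24300
Step 6: max=62060809/14580000, min=122869/30000, spread=93859/583200
Step 7: max=3709474481/874800000, min=199736467/48600000, spread=4568723/34992000
Step 8: max=221732435629/52488000000, min=6013618889/1458000000, spread=8387449/83980800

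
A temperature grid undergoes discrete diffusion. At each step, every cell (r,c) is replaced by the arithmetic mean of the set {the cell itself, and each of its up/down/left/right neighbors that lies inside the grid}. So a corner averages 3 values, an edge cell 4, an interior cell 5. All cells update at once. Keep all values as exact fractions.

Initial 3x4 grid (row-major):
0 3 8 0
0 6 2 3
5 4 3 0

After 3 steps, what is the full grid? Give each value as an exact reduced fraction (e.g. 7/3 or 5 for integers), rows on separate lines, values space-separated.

After step 1:
  1 17/4 13/4 11/3
  11/4 3 22/5 5/4
  3 9/2 9/4 2
After step 2:
  8/3 23/8 467/120 49/18
  39/16 189/50 283/100 679/240
  41/12 51/16 263/80 11/6
After step 3:
  383/144 991/300 11087/3600 6799/2160
  14761/4800 1511/500 9971/3000 36773/14400
  217/72 8203/2400 6683/2400 53/20

Answer: 383/144 991/300 11087/3600 6799/2160
14761/4800 1511/500 9971/3000 36773/14400
217/72 8203/2400 6683/2400 53/20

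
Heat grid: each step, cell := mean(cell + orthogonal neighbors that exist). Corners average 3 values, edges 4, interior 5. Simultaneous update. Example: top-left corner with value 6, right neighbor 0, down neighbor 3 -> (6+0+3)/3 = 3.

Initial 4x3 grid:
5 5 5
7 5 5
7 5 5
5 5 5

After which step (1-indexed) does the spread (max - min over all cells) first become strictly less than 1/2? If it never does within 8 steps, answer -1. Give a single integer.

Step 1: max=6, min=5, spread=1
Step 2: max=173/30, min=5, spread=23/30
Step 3: max=5051/900, min=461/90, spread=49/100
  -> spread < 1/2 first at step 3
Step 4: max=74671/13500, min=7001/1350, spread=4661/13500
Step 5: max=2217307/405000, min=353197/67500, spread=157/648
Step 6: max=132132413/24300000, min=7106141/1350000, spread=1351/7776
Step 7: max=3944911721/729000000, min=321173633/60750000, spread=5813/46656
Step 8: max=58973688391/10935000000, min=19332219047/3645000000, spread=6253/69984

Answer: 3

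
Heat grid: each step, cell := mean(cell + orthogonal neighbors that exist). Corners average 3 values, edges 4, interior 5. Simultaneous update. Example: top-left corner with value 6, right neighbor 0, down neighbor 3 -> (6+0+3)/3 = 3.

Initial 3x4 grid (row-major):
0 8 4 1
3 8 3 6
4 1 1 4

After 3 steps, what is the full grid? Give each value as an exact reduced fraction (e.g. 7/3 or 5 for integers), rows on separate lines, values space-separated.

After step 1:
  11/3 5 4 11/3
  15/4 23/5 22/5 7/2
  8/3 7/2 9/4 11/3
After step 2:
  149/36 259/60 64/15 67/18
  881/240 17/4 15/4 457/120
  119/36 781/240 829/240 113/36
After step 3:
  8731/2160 611/144 289/72 4247/1080
  11063/2880 2309/600 4687/1200 5191/1440
  3683/1080 1027/288 979/288 7489/2160

Answer: 8731/2160 611/144 289/72 4247/1080
11063/2880 2309/600 4687/1200 5191/1440
3683/1080 1027/288 979/288 7489/2160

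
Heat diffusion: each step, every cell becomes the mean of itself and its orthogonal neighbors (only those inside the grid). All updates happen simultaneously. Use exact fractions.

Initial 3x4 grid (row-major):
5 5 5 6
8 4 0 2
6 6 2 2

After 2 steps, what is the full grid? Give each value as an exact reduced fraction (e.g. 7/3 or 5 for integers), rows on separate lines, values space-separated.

After step 1:
  6 19/4 4 13/3
  23/4 23/5 13/5 5/2
  20/3 9/2 5/2 2
After step 2:
  11/2 387/80 941/240 65/18
  1381/240 111/25 81/25 343/120
  203/36 137/30 29/10 7/3

Answer: 11/2 387/80 941/240 65/18
1381/240 111/25 81/25 343/120
203/36 137/30 29/10 7/3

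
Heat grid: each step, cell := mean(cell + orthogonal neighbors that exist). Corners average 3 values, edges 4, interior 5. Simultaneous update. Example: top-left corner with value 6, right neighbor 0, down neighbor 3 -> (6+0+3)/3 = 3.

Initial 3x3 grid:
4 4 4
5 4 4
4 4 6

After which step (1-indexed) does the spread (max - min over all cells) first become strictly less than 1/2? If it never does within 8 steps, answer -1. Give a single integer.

Step 1: max=14/3, min=4, spread=2/3
Step 2: max=41/9, min=62/15, spread=19/45
  -> spread < 1/2 first at step 2
Step 3: max=1199/270, min=7553/1800, spread=1321/5400
Step 4: max=142421/32400, min=547759/129600, spread=877/5184
Step 5: max=1060439/243000, min=33012173/7776000, spread=7375/62208
Step 6: max=506877539/116640000, min=1988667031/466560000, spread=62149/746496
Step 7: max=15159808829/3499200000, min=119642398757/27993600000, spread=523543/8957952
Step 8: max=1815532121201/419904000000, min=7193213031679/1679616000000, spread=4410589/107495424

Answer: 2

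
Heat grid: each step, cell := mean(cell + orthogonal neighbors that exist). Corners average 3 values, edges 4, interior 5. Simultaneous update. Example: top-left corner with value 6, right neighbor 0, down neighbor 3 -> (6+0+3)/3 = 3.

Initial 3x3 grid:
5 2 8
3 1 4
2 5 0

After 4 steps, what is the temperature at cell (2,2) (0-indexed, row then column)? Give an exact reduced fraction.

Step 1: cell (2,2) = 3
Step 2: cell (2,2) = 11/4
Step 3: cell (2,2) = 145/48
Step 4: cell (2,2) = 195/64
Full grid after step 4:
  17221/5184 10003/2880 18239/5184
  108481/34560 5729/1800 114811/34560
  15097/5184 12907/4320 195/64

Answer: 195/64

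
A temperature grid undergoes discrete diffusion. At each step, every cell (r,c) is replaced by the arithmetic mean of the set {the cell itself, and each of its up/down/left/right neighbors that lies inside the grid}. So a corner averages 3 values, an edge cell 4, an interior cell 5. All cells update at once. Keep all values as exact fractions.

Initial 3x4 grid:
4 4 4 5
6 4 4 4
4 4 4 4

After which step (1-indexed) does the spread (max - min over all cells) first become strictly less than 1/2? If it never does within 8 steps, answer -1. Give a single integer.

Answer: 3

Derivation:
Step 1: max=14/3, min=4, spread=2/3
Step 2: max=547/120, min=4, spread=67/120
Step 3: max=9559/2160, min=587/144, spread=377/1080
  -> spread < 1/2 first at step 3
Step 4: max=1891291/432000, min=6603/1600, spread=108481/432000
Step 5: max=16898231/3888000, min=10718759/2592000, spread=328037/1555200
Step 6: max=6718194331/1555200000, min=647000021/155520000, spread=248194121/1555200000
Step 7: max=60286317821/13996800000, min=12975082013/3110400000, spread=151875901/1119744000
Step 8: max=3605333895439/839808000000, min=2343232390501/559872000000, spread=289552991/2687385600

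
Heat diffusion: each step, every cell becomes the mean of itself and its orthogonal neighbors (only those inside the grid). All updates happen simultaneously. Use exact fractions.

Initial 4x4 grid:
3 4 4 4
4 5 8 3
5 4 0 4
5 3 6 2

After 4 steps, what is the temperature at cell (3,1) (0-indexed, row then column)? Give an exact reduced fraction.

Answer: 169207/43200

Derivation:
Step 1: cell (3,1) = 9/2
Step 2: cell (3,1) = 899/240
Step 3: cell (3,1) = 29633/7200
Step 4: cell (3,1) = 169207/43200
Full grid after step 4:
  271369/64800 464903/108000 450503/108000 68461/16200
  922861/216000 742603/180000 188707/45000 424343/108000
  178321/43200 23377/5625 75721/20000 27421/7200
  8464/2025 169207/43200 54829/14400 8449/2400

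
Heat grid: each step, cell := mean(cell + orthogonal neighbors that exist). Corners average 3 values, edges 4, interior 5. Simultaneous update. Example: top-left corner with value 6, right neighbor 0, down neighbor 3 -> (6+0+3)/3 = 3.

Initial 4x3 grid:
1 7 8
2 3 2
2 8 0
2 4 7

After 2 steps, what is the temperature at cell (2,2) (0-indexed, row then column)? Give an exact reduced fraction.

Answer: 437/120

Derivation:
Step 1: cell (2,2) = 17/4
Step 2: cell (2,2) = 437/120
Full grid after step 2:
  121/36 363/80 41/9
  397/120 89/25 527/120
  347/120 104/25 437/120
  137/36 899/240 79/18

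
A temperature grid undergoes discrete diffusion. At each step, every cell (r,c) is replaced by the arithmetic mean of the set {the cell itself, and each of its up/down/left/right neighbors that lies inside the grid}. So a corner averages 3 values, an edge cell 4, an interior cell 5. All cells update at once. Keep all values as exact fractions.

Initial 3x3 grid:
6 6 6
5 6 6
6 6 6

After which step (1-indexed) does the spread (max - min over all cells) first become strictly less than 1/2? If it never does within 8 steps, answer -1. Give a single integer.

Step 1: max=6, min=17/3, spread=1/3
  -> spread < 1/2 first at step 1
Step 2: max=6, min=1373/240, spread=67/240
Step 3: max=1193/200, min=12523/2160, spread=1807/10800
Step 4: max=32039/5400, min=5026037/864000, spread=33401/288000
Step 5: max=3196609/540000, min=45426067/7776000, spread=3025513/38880000
Step 6: max=170044051/28800000, min=18197473133/3110400000, spread=53531/995328
Step 7: max=45864883949/7776000000, min=1093711074151/186624000000, spread=450953/11943936
Step 8: max=5497711389481/933120000000, min=65675736439397/11197440000000, spread=3799043/143327232

Answer: 1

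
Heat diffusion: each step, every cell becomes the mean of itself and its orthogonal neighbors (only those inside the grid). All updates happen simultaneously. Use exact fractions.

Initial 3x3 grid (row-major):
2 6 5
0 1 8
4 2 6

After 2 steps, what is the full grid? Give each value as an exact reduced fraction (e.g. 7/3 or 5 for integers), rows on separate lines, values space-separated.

Answer: 95/36 159/40 89/18
589/240 169/50 301/60
7/3 839/240 163/36

Derivation:
After step 1:
  8/3 7/2 19/3
  7/4 17/5 5
  2 13/4 16/3
After step 2:
  95/36 159/40 89/18
  589/240 169/50 301/60
  7/3 839/240 163/36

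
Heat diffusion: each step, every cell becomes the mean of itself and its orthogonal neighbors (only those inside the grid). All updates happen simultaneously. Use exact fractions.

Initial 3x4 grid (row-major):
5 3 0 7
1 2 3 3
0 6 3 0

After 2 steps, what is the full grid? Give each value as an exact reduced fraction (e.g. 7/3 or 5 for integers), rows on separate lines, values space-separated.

After step 1:
  3 5/2 13/4 10/3
  2 3 11/5 13/4
  7/3 11/4 3 2
After step 2:
  5/2 47/16 677/240 59/18
  31/12 249/100 147/50 647/240
  85/36 133/48 199/80 11/4

Answer: 5/2 47/16 677/240 59/18
31/12 249/100 147/50 647/240
85/36 133/48 199/80 11/4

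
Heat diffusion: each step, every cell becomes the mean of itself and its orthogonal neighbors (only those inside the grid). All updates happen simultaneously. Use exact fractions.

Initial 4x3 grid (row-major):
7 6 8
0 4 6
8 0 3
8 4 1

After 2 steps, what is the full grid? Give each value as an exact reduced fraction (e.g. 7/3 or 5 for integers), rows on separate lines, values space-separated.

Answer: 46/9 409/80 109/18
977/240 93/20 1057/240
1153/240 67/20 853/240
167/36 983/240 101/36

Derivation:
After step 1:
  13/3 25/4 20/3
  19/4 16/5 21/4
  4 19/5 5/2
  20/3 13/4 8/3
After step 2:
  46/9 409/80 109/18
  977/240 93/20 1057/240
  1153/240 67/20 853/240
  167/36 983/240 101/36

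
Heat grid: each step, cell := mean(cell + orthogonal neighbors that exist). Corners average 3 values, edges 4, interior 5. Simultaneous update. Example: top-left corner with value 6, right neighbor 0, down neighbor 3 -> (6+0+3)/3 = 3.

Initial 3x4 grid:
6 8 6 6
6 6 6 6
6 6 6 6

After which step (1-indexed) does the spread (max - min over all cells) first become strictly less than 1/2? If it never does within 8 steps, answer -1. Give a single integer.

Answer: 3

Derivation:
Step 1: max=20/3, min=6, spread=2/3
Step 2: max=391/60, min=6, spread=31/60
Step 3: max=3451/540, min=6, spread=211/540
  -> spread < 1/2 first at step 3
Step 4: max=340897/54000, min=5447/900, spread=14077/54000
Step 5: max=3056407/486000, min=327683/54000, spread=5363/24300
Step 6: max=91220809/14580000, min=182869/30000, spread=93859/583200
Step 7: max=5459074481/874800000, min=296936467/48600000, spread=4568723/34992000
Step 8: max=326708435629/52488000000, min=8929618889/1458000000, spread=8387449/83980800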